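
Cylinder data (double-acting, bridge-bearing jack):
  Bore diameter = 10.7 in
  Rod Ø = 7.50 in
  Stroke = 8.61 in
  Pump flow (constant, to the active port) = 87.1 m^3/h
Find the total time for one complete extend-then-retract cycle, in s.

t ≈ 0.791 s

Cap-side area A_cap = π/4 × (10.7 in)² = 89.92 in^2
Rod-side annular area A_ann = π/4 × (10.7² − 7.50²) = 45.74 in^2
t_ext = A_cap·L/Q = 0.5244 s
t_ret = A_ann·L/Q = 0.2667 s
t_cycle = t_ext + t_ret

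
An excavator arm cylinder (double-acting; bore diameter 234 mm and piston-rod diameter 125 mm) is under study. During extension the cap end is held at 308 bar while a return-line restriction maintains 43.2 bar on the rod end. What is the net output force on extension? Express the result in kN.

F ≈ 1190 kN

Cap-side area A_cap = π/4 × (234 mm)² = 43010 mm^2
Rod-side annular area A_ann = π/4 × (234² − 125²) = 30730 mm^2
Net thrust = P_cap·A_cap − P_rod·A_ann = 1325 kN − 132.8 kN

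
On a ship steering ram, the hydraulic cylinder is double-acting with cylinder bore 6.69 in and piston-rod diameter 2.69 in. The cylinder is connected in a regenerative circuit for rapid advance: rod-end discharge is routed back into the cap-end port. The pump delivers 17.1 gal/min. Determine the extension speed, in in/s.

v ≈ 11.6 in/s

In regeneration the rod-end outflow joins the pump flow into the cap end, so the net volume the pump must supply per unit advance equals the rod cross-section area.
Rod cross-section A_rod = π/4 × (2.69 in)² = 5.683 in^2
v = Q_pump / A_rod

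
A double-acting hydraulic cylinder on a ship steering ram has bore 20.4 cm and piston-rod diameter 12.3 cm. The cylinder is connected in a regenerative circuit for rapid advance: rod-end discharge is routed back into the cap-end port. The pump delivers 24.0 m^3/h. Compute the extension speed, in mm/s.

In regeneration the rod-end outflow joins the pump flow into the cap end, so the net volume the pump must supply per unit advance equals the rod cross-section area.
Rod cross-section A_rod = π/4 × (12.3 cm)² = 118.8 cm^2
v = Q_pump / A_rod

v ≈ 561 mm/s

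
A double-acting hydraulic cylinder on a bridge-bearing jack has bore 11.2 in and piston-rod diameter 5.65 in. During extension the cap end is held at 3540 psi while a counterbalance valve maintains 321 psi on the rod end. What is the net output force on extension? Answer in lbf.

F ≈ 3.25e5 lbf

Cap-side area A_cap = π/4 × (11.2 in)² = 98.52 in^2
Rod-side annular area A_ann = π/4 × (11.2² − 5.65²) = 73.45 in^2
Net thrust = P_cap·A_cap − P_rod·A_ann = 3.488e5 lbf − 23580 lbf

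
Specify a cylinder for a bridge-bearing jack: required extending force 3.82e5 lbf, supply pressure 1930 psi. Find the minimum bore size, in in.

D ≈ 15.9 in

Extension force acts on the full piston face: F = P × (π/4)D².
D = √(4F / (πP)) = √(4 × 3.82e5 lbf / (π × 1930 psi))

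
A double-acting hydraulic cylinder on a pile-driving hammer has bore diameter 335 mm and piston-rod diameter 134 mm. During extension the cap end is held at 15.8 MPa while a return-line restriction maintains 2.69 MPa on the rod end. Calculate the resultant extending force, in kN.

Cap-side area A_cap = π/4 × (335 mm)² = 88140 mm^2
Rod-side annular area A_ann = π/4 × (335² − 134²) = 74040 mm^2
Net thrust = P_cap·A_cap − P_rod·A_ann = 1393 kN − 199.2 kN

F ≈ 1190 kN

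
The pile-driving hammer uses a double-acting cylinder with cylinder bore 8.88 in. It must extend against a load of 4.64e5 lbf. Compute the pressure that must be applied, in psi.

Cap-side area A_cap = π/4 × (8.88 in)² = 61.93 in^2
P = F / A = 4.64e5 lbf / A

P ≈ 7490 psi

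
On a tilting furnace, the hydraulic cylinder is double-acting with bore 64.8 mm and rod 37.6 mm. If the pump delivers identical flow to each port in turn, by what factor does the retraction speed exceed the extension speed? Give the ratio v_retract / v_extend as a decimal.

Cap-side area A_cap = π/4 × (64.8 mm)² = 3298 mm^2
Rod-side annular area A_ann = π/4 × (64.8² − 37.6²) = 2188 mm^2
For equal Q, v ∝ 1/A, so v_ret/v_ext = A_cap/A_ann.

v_ret/v_ext ≈ 1.51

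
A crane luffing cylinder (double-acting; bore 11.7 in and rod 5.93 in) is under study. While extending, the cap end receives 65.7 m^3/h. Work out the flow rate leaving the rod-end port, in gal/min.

Cap-side area A_cap = π/4 × (11.7 in)² = 107.5 in^2
Rod-side annular area A_ann = π/4 × (11.7² − 5.93²) = 79.89 in^2
Piston speed v = Q_in/A_cap; rod-end outflow Q_out = v × A_ann = Q_in × A_ann/A_cap.

Q_out ≈ 215 gal/min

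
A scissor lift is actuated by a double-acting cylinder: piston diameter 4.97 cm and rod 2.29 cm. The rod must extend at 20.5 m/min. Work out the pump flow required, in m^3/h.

Q ≈ 2.39 m^3/h

Cap-side area A_cap = π/4 × (4.97 cm)² = 19.40 cm^2
Q = A × v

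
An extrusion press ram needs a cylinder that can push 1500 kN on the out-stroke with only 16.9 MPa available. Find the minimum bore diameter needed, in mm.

Extension force acts on the full piston face: F = P × (π/4)D².
D = √(4F / (πP)) = √(4 × 1500 kN / (π × 16.9 MPa))

D ≈ 336 mm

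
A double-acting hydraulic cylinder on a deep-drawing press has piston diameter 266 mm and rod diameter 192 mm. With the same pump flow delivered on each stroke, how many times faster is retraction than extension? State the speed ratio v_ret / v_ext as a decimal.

v_ret/v_ext ≈ 2.09

Cap-side area A_cap = π/4 × (266 mm)² = 55570 mm^2
Rod-side annular area A_ann = π/4 × (266² − 192²) = 26620 mm^2
For equal Q, v ∝ 1/A, so v_ret/v_ext = A_cap/A_ann.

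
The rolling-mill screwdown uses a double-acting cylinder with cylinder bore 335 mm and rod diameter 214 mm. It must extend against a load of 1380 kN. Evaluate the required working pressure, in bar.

P ≈ 157 bar

Cap-side area A_cap = π/4 × (335 mm)² = 88140 mm^2
P = F / A = 1380 kN / A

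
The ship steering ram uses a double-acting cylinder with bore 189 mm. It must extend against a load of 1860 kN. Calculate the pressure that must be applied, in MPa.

Cap-side area A_cap = π/4 × (189 mm)² = 28060 mm^2
P = F / A = 1860 kN / A

P ≈ 66.3 MPa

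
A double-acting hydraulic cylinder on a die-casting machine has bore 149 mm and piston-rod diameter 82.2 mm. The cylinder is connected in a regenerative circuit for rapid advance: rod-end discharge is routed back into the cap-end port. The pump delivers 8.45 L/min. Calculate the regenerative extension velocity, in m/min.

v ≈ 1.59 m/min

In regeneration the rod-end outflow joins the pump flow into the cap end, so the net volume the pump must supply per unit advance equals the rod cross-section area.
Rod cross-section A_rod = π/4 × (82.2 mm)² = 5307 mm^2
v = Q_pump / A_rod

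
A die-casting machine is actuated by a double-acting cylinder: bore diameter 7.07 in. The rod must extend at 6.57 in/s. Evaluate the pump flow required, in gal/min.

Q ≈ 67.0 gal/min

Cap-side area A_cap = π/4 × (7.07 in)² = 39.26 in^2
Q = A × v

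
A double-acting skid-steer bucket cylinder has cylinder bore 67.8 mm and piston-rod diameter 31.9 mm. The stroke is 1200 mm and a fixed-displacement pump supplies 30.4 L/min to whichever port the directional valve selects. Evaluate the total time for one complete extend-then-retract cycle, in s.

t ≈ 15.2 s

Cap-side area A_cap = π/4 × (67.8 mm)² = 3610 mm^2
Rod-side annular area A_ann = π/4 × (67.8² − 31.9²) = 2811 mm^2
t_ext = A_cap·L/Q = 8.551 s
t_ret = A_ann·L/Q = 6.658 s
t_cycle = t_ext + t_ret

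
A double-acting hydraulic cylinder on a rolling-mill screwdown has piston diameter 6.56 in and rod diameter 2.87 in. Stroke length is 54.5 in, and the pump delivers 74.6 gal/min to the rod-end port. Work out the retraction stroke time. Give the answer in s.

t ≈ 5.19 s

Rod-side annular area A_ann = π/4 × (6.56² − 2.87²) = 27.33 in^2
Swept volume V = A × L; t = V / Q = A·L / Q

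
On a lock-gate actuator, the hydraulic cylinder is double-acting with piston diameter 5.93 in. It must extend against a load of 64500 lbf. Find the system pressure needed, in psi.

P ≈ 2340 psi

Cap-side area A_cap = π/4 × (5.93 in)² = 27.62 in^2
P = F / A = 64500 lbf / A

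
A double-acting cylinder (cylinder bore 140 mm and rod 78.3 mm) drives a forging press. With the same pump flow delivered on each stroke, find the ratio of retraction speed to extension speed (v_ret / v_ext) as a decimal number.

Cap-side area A_cap = π/4 × (140 mm)² = 15390 mm^2
Rod-side annular area A_ann = π/4 × (140² − 78.3²) = 10580 mm^2
For equal Q, v ∝ 1/A, so v_ret/v_ext = A_cap/A_ann.

v_ret/v_ext ≈ 1.46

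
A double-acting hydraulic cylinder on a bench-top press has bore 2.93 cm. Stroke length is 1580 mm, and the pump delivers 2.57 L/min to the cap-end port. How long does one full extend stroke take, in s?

t ≈ 24.9 s

Cap-side area A_cap = π/4 × (2.93 cm)² = 6.743 cm^2
Swept volume V = A × L; t = V / Q = A·L / Q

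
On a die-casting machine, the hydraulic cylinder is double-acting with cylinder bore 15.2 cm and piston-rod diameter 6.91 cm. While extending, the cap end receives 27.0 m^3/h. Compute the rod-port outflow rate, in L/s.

Cap-side area A_cap = π/4 × (15.2 cm)² = 181.5 cm^2
Rod-side annular area A_ann = π/4 × (15.2² − 6.91²) = 144.0 cm^2
Piston speed v = Q_in/A_cap; rod-end outflow Q_out = v × A_ann = Q_in × A_ann/A_cap.

Q_out ≈ 5.95 L/s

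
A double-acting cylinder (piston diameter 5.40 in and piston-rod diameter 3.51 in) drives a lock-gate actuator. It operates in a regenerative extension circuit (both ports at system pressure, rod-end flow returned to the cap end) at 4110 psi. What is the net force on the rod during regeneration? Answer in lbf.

With equal pressure on both faces, forces on the annular region cancel; the net push is pressure × rod cross-section.
Rod cross-section A_rod = π/4 × (3.51 in)² = 9.676 in^2
F = P × A_rod

F ≈ 39800 lbf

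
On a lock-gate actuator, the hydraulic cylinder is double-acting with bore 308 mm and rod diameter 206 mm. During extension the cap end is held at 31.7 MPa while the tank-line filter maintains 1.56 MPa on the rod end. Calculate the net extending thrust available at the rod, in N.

F ≈ 2.30e6 N

Cap-side area A_cap = π/4 × (308 mm)² = 74510 mm^2
Rod-side annular area A_ann = π/4 × (308² − 206²) = 41180 mm^2
Net thrust = P_cap·A_cap − P_rod·A_ann = 2.362e6 N − 64240 N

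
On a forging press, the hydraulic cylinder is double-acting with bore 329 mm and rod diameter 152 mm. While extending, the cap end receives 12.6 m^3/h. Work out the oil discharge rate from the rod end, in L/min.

Q_out ≈ 165 L/min

Cap-side area A_cap = π/4 × (329 mm)² = 85010 mm^2
Rod-side annular area A_ann = π/4 × (329² − 152²) = 66870 mm^2
Piston speed v = Q_in/A_cap; rod-end outflow Q_out = v × A_ann = Q_in × A_ann/A_cap.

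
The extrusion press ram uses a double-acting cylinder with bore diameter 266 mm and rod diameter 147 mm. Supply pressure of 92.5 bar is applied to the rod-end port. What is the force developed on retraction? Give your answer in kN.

Rod-side annular area A_ann = π/4 × (266² − 147²) = 38600 mm^2
On retraction the pressure acts on the annular area (bore minus rod).
F = P × A_ann

F ≈ 357 kN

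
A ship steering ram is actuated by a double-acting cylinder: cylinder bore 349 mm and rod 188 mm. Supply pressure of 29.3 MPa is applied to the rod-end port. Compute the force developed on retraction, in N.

Rod-side annular area A_ann = π/4 × (349² − 188²) = 67900 mm^2
On retraction the pressure acts on the annular area (bore minus rod).
F = P × A_ann

F ≈ 1.99e6 N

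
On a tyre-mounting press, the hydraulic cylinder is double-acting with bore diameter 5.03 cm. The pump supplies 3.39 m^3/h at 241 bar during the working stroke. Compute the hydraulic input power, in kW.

Hydraulic power = P × Q

W ≈ 22.7 kW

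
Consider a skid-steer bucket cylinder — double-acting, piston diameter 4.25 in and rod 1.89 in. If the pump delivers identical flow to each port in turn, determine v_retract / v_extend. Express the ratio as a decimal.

Cap-side area A_cap = π/4 × (4.25 in)² = 14.19 in^2
Rod-side annular area A_ann = π/4 × (4.25² − 1.89²) = 11.38 in^2
For equal Q, v ∝ 1/A, so v_ret/v_ext = A_cap/A_ann.

v_ret/v_ext ≈ 1.25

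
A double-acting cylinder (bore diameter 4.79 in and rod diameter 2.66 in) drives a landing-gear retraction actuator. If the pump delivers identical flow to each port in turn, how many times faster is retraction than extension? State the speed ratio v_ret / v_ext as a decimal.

Cap-side area A_cap = π/4 × (4.79 in)² = 18.02 in^2
Rod-side annular area A_ann = π/4 × (4.79² − 2.66²) = 12.46 in^2
For equal Q, v ∝ 1/A, so v_ret/v_ext = A_cap/A_ann.

v_ret/v_ext ≈ 1.45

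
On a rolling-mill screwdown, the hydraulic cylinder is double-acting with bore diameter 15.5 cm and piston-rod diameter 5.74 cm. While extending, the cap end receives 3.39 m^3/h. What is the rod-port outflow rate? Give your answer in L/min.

Cap-side area A_cap = π/4 × (15.5 cm)² = 188.7 cm^2
Rod-side annular area A_ann = π/4 × (15.5² − 5.74²) = 162.8 cm^2
Piston speed v = Q_in/A_cap; rod-end outflow Q_out = v × A_ann = Q_in × A_ann/A_cap.

Q_out ≈ 48.8 L/min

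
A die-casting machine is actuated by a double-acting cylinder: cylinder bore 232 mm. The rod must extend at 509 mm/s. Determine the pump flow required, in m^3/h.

Cap-side area A_cap = π/4 × (232 mm)² = 42270 mm^2
Q = A × v

Q ≈ 77.5 m^3/h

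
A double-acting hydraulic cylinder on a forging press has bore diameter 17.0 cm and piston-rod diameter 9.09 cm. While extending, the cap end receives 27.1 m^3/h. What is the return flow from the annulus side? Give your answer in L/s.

Cap-side area A_cap = π/4 × (17.0 cm)² = 227.0 cm^2
Rod-side annular area A_ann = π/4 × (17.0² − 9.09²) = 162.1 cm^2
Piston speed v = Q_in/A_cap; rod-end outflow Q_out = v × A_ann = Q_in × A_ann/A_cap.

Q_out ≈ 5.38 L/s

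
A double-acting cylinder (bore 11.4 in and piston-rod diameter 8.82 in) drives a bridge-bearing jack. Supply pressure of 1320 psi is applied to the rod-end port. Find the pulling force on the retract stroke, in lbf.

Rod-side annular area A_ann = π/4 × (11.4² − 8.82²) = 40.97 in^2
On retraction the pressure acts on the annular area (bore minus rod).
F = P × A_ann

F ≈ 54100 lbf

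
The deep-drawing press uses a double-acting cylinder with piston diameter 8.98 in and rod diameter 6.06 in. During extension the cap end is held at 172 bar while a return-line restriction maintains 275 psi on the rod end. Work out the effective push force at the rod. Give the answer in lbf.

Cap-side area A_cap = π/4 × (8.98 in)² = 63.33 in^2
Rod-side annular area A_ann = π/4 × (8.98² − 6.06²) = 34.49 in^2
Net thrust = P_cap·A_cap − P_rod·A_ann = 1.580e5 lbf − 9485 lbf

F ≈ 1.49e5 lbf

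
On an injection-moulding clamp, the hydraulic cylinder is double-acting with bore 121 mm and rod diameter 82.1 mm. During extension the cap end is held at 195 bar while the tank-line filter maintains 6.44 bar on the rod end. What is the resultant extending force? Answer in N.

F ≈ 2.20e5 N

Cap-side area A_cap = π/4 × (121 mm)² = 11500 mm^2
Rod-side annular area A_ann = π/4 × (121² − 82.1²) = 6205 mm^2
Net thrust = P_cap·A_cap − P_rod·A_ann = 2.242e5 N − 3996 N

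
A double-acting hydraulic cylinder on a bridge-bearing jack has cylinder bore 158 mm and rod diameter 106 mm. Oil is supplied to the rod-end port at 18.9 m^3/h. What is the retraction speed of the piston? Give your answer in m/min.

Rod-side annular area A_ann = π/4 × (158² − 106²) = 10780 mm^2
Flow into the rod-end port fills the annular volume.
v = Q / A

v ≈ 29.2 m/min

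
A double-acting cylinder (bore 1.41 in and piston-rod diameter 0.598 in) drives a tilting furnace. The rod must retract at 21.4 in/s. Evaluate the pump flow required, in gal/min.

Q ≈ 7.12 gal/min

Rod-side annular area A_ann = π/4 × (1.41² − 0.598²) = 1.281 in^2
Q = A × v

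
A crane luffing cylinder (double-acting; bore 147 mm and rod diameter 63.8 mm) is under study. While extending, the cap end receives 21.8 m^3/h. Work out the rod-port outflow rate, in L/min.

Q_out ≈ 295 L/min

Cap-side area A_cap = π/4 × (147 mm)² = 16970 mm^2
Rod-side annular area A_ann = π/4 × (147² − 63.8²) = 13770 mm^2
Piston speed v = Q_in/A_cap; rod-end outflow Q_out = v × A_ann = Q_in × A_ann/A_cap.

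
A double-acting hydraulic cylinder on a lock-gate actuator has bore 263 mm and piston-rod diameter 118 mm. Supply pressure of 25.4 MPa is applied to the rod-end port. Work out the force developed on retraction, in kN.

Rod-side annular area A_ann = π/4 × (263² − 118²) = 43390 mm^2
On retraction the pressure acts on the annular area (bore minus rod).
F = P × A_ann

F ≈ 1100 kN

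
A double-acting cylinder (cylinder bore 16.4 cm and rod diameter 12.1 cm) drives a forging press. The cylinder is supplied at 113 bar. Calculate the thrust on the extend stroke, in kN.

Cap-side area A_cap = π/4 × (16.4 cm)² = 211.2 cm^2
F = P × A_cap = 113 bar × A_cap

F ≈ 239 kN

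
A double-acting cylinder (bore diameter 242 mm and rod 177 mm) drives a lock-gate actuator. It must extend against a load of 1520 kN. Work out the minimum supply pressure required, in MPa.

Cap-side area A_cap = π/4 × (242 mm)² = 46000 mm^2
P = F / A = 1520 kN / A

P ≈ 33.0 MPa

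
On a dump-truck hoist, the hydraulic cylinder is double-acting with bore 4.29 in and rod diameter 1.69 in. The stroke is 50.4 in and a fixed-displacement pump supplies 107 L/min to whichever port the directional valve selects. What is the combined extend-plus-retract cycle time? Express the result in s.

t ≈ 12.3 s

Cap-side area A_cap = π/4 × (4.29 in)² = 14.45 in^2
Rod-side annular area A_ann = π/4 × (4.29² − 1.69²) = 12.21 in^2
t_ext = A_cap·L/Q = 6.694 s
t_ret = A_ann·L/Q = 5.655 s
t_cycle = t_ext + t_ret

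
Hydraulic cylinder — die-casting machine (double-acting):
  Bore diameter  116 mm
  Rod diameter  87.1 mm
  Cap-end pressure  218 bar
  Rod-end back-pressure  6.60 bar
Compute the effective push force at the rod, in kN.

F ≈ 227 kN

Cap-side area A_cap = π/4 × (116 mm)² = 10570 mm^2
Rod-side annular area A_ann = π/4 × (116² − 87.1²) = 4610 mm^2
Net thrust = P_cap·A_cap − P_rod·A_ann = 230.4 kN − 3.043 kN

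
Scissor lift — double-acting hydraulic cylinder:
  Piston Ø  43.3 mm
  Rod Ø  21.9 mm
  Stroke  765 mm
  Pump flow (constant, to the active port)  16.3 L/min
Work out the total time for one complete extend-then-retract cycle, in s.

Cap-side area A_cap = π/4 × (43.3 mm)² = 1473 mm^2
Rod-side annular area A_ann = π/4 × (43.3² − 21.9²) = 1096 mm^2
t_ext = A_cap·L/Q = 4.147 s
t_ret = A_ann·L/Q = 3.086 s
t_cycle = t_ext + t_ret

t ≈ 7.23 s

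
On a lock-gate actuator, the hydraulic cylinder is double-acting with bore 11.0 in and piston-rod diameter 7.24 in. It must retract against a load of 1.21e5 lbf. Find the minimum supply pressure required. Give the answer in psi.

Rod-side annular area A_ann = π/4 × (11.0² − 7.24²) = 53.86 in^2
Retraction: pressure acts on the annular area.
P = F / A = 1.21e5 lbf / A

P ≈ 2250 psi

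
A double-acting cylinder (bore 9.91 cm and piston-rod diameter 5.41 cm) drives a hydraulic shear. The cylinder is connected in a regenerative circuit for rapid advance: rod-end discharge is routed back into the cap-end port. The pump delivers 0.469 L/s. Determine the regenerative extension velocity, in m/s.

v ≈ 0.204 m/s

In regeneration the rod-end outflow joins the pump flow into the cap end, so the net volume the pump must supply per unit advance equals the rod cross-section area.
Rod cross-section A_rod = π/4 × (5.41 cm)² = 22.99 cm^2
v = Q_pump / A_rod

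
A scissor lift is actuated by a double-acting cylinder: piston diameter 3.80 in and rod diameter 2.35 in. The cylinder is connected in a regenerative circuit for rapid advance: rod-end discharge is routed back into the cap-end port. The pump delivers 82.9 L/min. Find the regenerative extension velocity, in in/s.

In regeneration the rod-end outflow joins the pump flow into the cap end, so the net volume the pump must supply per unit advance equals the rod cross-section area.
Rod cross-section A_rod = π/4 × (2.35 in)² = 4.337 in^2
v = Q_pump / A_rod

v ≈ 19.4 in/s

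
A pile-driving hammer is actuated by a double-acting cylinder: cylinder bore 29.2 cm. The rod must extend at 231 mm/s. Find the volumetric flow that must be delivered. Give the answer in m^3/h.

Cap-side area A_cap = π/4 × (29.2 cm)² = 669.7 cm^2
Q = A × v

Q ≈ 55.7 m^3/h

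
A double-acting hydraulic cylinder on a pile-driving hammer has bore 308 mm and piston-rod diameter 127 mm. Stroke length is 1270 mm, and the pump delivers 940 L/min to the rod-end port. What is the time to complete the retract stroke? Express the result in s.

Rod-side annular area A_ann = π/4 × (308² − 127²) = 61840 mm^2
Swept volume V = A × L; t = V / Q = A·L / Q

t ≈ 5.01 s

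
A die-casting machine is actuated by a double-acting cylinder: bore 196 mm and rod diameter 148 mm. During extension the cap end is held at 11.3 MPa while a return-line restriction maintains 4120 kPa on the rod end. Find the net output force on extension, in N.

F ≈ 2.88e5 N

Cap-side area A_cap = π/4 × (196 mm)² = 30170 mm^2
Rod-side annular area A_ann = π/4 × (196² − 148²) = 12970 mm^2
Net thrust = P_cap·A_cap − P_rod·A_ann = 3.409e5 N − 53430 N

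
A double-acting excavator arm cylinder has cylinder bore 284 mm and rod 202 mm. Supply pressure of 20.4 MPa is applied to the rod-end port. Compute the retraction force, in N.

F ≈ 6.39e5 N

Rod-side annular area A_ann = π/4 × (284² − 202²) = 31300 mm^2
On retraction the pressure acts on the annular area (bore minus rod).
F = P × A_ann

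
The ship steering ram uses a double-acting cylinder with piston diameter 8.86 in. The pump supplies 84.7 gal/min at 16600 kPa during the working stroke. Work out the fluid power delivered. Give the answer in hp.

W ≈ 119 hp

Hydraulic power = P × Q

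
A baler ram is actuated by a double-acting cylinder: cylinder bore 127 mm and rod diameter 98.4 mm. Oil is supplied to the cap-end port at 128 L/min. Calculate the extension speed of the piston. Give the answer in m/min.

Cap-side area A_cap = π/4 × (127 mm)² = 12670 mm^2
v = Q / A

v ≈ 10.1 m/min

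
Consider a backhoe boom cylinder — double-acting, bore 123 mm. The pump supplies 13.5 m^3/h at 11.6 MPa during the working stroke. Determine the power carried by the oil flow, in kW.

W ≈ 43.5 kW

Hydraulic power = P × Q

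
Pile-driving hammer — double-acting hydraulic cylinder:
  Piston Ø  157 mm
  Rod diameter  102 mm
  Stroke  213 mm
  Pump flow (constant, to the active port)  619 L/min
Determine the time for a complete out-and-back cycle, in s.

Cap-side area A_cap = π/4 × (157 mm)² = 19360 mm^2
Rod-side annular area A_ann = π/4 × (157² − 102²) = 11190 mm^2
t_ext = A_cap·L/Q = 0.3997 s
t_ret = A_ann·L/Q = 0.2310 s
t_cycle = t_ext + t_ret

t ≈ 0.631 s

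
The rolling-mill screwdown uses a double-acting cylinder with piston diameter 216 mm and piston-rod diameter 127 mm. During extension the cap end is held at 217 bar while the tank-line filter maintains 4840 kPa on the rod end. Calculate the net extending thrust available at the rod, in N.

Cap-side area A_cap = π/4 × (216 mm)² = 36640 mm^2
Rod-side annular area A_ann = π/4 × (216² − 127²) = 23980 mm^2
Net thrust = P_cap·A_cap − P_rod·A_ann = 7.952e5 N − 1.160e5 N

F ≈ 6.79e5 N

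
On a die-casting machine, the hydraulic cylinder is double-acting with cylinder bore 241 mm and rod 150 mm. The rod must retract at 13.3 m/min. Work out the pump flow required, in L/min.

Q ≈ 372 L/min

Rod-side annular area A_ann = π/4 × (241² − 150²) = 27950 mm^2
Q = A × v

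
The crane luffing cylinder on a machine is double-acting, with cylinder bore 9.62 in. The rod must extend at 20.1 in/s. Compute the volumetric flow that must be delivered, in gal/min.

Cap-side area A_cap = π/4 × (9.62 in)² = 72.68 in^2
Q = A × v

Q ≈ 379 gal/min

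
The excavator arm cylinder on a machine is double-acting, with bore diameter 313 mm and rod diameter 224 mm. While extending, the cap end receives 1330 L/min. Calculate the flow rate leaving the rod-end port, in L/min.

Q_out ≈ 649 L/min

Cap-side area A_cap = π/4 × (313 mm)² = 76940 mm^2
Rod-side annular area A_ann = π/4 × (313² − 224²) = 37540 mm^2
Piston speed v = Q_in/A_cap; rod-end outflow Q_out = v × A_ann = Q_in × A_ann/A_cap.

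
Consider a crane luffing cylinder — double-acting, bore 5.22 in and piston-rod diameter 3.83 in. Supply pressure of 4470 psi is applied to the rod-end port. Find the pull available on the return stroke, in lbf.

Rod-side annular area A_ann = π/4 × (5.22² − 3.83²) = 9.880 in^2
On retraction the pressure acts on the annular area (bore minus rod).
F = P × A_ann

F ≈ 44200 lbf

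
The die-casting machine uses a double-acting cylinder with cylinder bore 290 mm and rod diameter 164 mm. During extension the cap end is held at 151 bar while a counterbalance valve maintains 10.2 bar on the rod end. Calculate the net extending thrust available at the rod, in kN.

F ≈ 952 kN

Cap-side area A_cap = π/4 × (290 mm)² = 66050 mm^2
Rod-side annular area A_ann = π/4 × (290² − 164²) = 44930 mm^2
Net thrust = P_cap·A_cap − P_rod·A_ann = 997.4 kN − 45.83 kN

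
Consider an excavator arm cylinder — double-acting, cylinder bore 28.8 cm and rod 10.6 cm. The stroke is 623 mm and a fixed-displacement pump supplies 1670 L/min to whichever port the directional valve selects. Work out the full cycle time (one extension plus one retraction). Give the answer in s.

Cap-side area A_cap = π/4 × (28.8 cm)² = 651.4 cm^2
Rod-side annular area A_ann = π/4 × (28.8² − 10.6²) = 563.2 cm^2
t_ext = A_cap·L/Q = 1.458 s
t_ret = A_ann·L/Q = 1.261 s
t_cycle = t_ext + t_ret

t ≈ 2.72 s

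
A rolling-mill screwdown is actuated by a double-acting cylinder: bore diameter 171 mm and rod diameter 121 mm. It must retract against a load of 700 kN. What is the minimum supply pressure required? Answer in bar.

P ≈ 610 bar

Rod-side annular area A_ann = π/4 × (171² − 121²) = 11470 mm^2
Retraction: pressure acts on the annular area.
P = F / A = 700 kN / A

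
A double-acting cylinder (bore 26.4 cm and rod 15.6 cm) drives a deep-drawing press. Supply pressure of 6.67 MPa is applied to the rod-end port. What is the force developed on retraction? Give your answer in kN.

F ≈ 238 kN

Rod-side annular area A_ann = π/4 × (26.4² − 15.6²) = 356.3 cm^2
On retraction the pressure acts on the annular area (bore minus rod).
F = P × A_ann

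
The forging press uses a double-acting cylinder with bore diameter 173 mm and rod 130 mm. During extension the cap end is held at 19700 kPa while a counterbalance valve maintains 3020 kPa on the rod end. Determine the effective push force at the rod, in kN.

F ≈ 432 kN

Cap-side area A_cap = π/4 × (173 mm)² = 23510 mm^2
Rod-side annular area A_ann = π/4 × (173² − 130²) = 10230 mm^2
Net thrust = P_cap·A_cap − P_rod·A_ann = 463.1 kN − 30.90 kN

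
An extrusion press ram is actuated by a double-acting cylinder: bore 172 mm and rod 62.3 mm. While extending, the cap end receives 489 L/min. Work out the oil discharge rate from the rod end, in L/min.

Cap-side area A_cap = π/4 × (172 mm)² = 23240 mm^2
Rod-side annular area A_ann = π/4 × (172² − 62.3²) = 20190 mm^2
Piston speed v = Q_in/A_cap; rod-end outflow Q_out = v × A_ann = Q_in × A_ann/A_cap.

Q_out ≈ 425 L/min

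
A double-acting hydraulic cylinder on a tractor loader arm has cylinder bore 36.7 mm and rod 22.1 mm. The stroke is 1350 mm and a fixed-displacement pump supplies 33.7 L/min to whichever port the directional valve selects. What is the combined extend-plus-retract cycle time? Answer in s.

t ≈ 4.16 s

Cap-side area A_cap = π/4 × (36.7 mm)² = 1058 mm^2
Rod-side annular area A_ann = π/4 × (36.7² − 22.1²) = 674.2 mm^2
t_ext = A_cap·L/Q = 2.543 s
t_ret = A_ann·L/Q = 1.621 s
t_cycle = t_ext + t_ret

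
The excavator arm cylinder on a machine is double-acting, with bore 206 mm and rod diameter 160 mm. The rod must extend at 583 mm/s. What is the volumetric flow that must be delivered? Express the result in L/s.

Cap-side area A_cap = π/4 × (206 mm)² = 33330 mm^2
Q = A × v

Q ≈ 19.4 L/s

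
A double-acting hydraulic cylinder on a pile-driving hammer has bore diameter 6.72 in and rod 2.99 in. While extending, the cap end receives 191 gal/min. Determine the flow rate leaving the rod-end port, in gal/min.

Q_out ≈ 153 gal/min

Cap-side area A_cap = π/4 × (6.72 in)² = 35.47 in^2
Rod-side annular area A_ann = π/4 × (6.72² − 2.99²) = 28.45 in^2
Piston speed v = Q_in/A_cap; rod-end outflow Q_out = v × A_ann = Q_in × A_ann/A_cap.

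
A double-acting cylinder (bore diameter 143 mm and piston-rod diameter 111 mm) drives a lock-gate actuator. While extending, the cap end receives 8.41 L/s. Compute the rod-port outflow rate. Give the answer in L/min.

Q_out ≈ 201 L/min

Cap-side area A_cap = π/4 × (143 mm)² = 16060 mm^2
Rod-side annular area A_ann = π/4 × (143² − 111²) = 6384 mm^2
Piston speed v = Q_in/A_cap; rod-end outflow Q_out = v × A_ann = Q_in × A_ann/A_cap.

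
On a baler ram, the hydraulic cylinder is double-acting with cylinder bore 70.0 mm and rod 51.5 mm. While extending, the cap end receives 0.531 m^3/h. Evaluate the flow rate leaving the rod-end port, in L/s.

Cap-side area A_cap = π/4 × (70.0 mm)² = 3848 mm^2
Rod-side annular area A_ann = π/4 × (70.0² − 51.5²) = 1765 mm^2
Piston speed v = Q_in/A_cap; rod-end outflow Q_out = v × A_ann = Q_in × A_ann/A_cap.

Q_out ≈ 0.0677 L/s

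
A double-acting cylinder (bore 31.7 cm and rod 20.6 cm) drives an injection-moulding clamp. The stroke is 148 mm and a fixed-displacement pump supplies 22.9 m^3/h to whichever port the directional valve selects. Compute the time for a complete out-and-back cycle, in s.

t ≈ 2.90 s

Cap-side area A_cap = π/4 × (31.7 cm)² = 789.2 cm^2
Rod-side annular area A_ann = π/4 × (31.7² − 20.6²) = 455.9 cm^2
t_ext = A_cap·L/Q = 1.836 s
t_ret = A_ann·L/Q = 1.061 s
t_cycle = t_ext + t_ret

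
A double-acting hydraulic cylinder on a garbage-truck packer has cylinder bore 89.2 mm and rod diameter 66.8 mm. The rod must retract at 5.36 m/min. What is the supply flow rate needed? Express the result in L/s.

Q ≈ 0.245 L/s

Rod-side annular area A_ann = π/4 × (89.2² − 66.8²) = 2744 mm^2
Q = A × v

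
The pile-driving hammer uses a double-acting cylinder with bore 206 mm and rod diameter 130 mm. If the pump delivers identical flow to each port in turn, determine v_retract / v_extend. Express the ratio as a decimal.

Cap-side area A_cap = π/4 × (206 mm)² = 33330 mm^2
Rod-side annular area A_ann = π/4 × (206² − 130²) = 20060 mm^2
For equal Q, v ∝ 1/A, so v_ret/v_ext = A_cap/A_ann.

v_ret/v_ext ≈ 1.66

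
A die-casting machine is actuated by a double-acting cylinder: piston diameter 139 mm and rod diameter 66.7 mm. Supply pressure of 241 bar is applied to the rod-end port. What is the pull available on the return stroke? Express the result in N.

F ≈ 2.82e5 N

Rod-side annular area A_ann = π/4 × (139² − 66.7²) = 11680 mm^2
On retraction the pressure acts on the annular area (bore minus rod).
F = P × A_ann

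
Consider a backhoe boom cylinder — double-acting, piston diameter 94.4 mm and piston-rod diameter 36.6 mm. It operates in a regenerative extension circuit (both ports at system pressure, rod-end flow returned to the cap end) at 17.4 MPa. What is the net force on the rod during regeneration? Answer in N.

With equal pressure on both faces, forces on the annular region cancel; the net push is pressure × rod cross-section.
Rod cross-section A_rod = π/4 × (36.6 mm)² = 1052 mm^2
F = P × A_rod

F ≈ 18300 N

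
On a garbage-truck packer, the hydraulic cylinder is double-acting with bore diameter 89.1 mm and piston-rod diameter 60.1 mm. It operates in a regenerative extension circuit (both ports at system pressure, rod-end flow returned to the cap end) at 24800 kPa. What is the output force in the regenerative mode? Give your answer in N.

With equal pressure on both faces, forces on the annular region cancel; the net push is pressure × rod cross-section.
Rod cross-section A_rod = π/4 × (60.1 mm)² = 2837 mm^2
F = P × A_rod

F ≈ 70400 N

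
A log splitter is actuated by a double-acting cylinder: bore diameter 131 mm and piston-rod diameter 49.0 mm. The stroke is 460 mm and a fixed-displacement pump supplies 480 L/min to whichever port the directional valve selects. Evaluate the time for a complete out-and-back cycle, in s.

t ≈ 1.44 s

Cap-side area A_cap = π/4 × (131 mm)² = 13480 mm^2
Rod-side annular area A_ann = π/4 × (131² − 49.0²) = 11590 mm^2
t_ext = A_cap·L/Q = 0.7750 s
t_ret = A_ann·L/Q = 0.6666 s
t_cycle = t_ext + t_ret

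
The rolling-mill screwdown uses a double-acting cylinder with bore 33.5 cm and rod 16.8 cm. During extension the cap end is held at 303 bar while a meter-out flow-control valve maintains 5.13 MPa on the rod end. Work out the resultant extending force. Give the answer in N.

Cap-side area A_cap = π/4 × (33.5 cm)² = 881.4 cm^2
Rod-side annular area A_ann = π/4 × (33.5² − 16.8²) = 659.7 cm^2
Net thrust = P_cap·A_cap − P_rod·A_ann = 2.671e6 N − 3.384e5 N

F ≈ 2.33e6 N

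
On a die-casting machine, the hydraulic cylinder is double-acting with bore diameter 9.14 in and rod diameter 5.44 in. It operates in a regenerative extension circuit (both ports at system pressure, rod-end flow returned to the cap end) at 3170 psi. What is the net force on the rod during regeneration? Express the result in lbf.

With equal pressure on both faces, forces on the annular region cancel; the net push is pressure × rod cross-section.
Rod cross-section A_rod = π/4 × (5.44 in)² = 23.24 in^2
F = P × A_rod

F ≈ 73700 lbf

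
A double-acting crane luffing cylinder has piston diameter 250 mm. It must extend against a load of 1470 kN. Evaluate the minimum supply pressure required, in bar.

Cap-side area A_cap = π/4 × (250 mm)² = 49090 mm^2
P = F / A = 1470 kN / A

P ≈ 299 bar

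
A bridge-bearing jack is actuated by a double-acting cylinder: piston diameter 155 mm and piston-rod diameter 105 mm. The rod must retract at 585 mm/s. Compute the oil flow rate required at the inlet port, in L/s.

Rod-side annular area A_ann = π/4 × (155² − 105²) = 10210 mm^2
Q = A × v

Q ≈ 5.97 L/s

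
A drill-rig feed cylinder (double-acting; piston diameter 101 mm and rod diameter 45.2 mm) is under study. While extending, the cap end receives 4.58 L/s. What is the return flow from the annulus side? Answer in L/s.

Cap-side area A_cap = π/4 × (101 mm)² = 8012 mm^2
Rod-side annular area A_ann = π/4 × (101² − 45.2²) = 6407 mm^2
Piston speed v = Q_in/A_cap; rod-end outflow Q_out = v × A_ann = Q_in × A_ann/A_cap.

Q_out ≈ 3.66 L/s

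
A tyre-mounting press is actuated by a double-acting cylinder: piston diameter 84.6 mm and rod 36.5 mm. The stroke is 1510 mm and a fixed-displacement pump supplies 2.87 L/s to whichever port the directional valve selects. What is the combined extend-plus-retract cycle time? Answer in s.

Cap-side area A_cap = π/4 × (84.6 mm)² = 5621 mm^2
Rod-side annular area A_ann = π/4 × (84.6² − 36.5²) = 4575 mm^2
t_ext = A_cap·L/Q = 2.958 s
t_ret = A_ann·L/Q = 2.407 s
t_cycle = t_ext + t_ret

t ≈ 5.36 s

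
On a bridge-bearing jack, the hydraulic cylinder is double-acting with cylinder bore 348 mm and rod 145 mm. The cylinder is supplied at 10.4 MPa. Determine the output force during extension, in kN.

F ≈ 989 kN

Cap-side area A_cap = π/4 × (348 mm)² = 95110 mm^2
F = P × A_cap = 10.4 MPa × A_cap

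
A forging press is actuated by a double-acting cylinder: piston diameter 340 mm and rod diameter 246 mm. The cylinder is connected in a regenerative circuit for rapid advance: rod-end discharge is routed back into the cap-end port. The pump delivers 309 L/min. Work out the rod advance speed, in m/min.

v ≈ 6.50 m/min

In regeneration the rod-end outflow joins the pump flow into the cap end, so the net volume the pump must supply per unit advance equals the rod cross-section area.
Rod cross-section A_rod = π/4 × (246 mm)² = 47530 mm^2
v = Q_pump / A_rod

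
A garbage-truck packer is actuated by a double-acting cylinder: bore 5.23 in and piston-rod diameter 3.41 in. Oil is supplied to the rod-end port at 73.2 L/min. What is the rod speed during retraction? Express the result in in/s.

v ≈ 6.03 in/s

Rod-side annular area A_ann = π/4 × (5.23² − 3.41²) = 12.35 in^2
Flow into the rod-end port fills the annular volume.
v = Q / A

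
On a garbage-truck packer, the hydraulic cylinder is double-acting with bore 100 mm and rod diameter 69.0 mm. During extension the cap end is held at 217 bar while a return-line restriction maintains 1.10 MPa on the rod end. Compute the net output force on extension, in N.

F ≈ 1.66e5 N

Cap-side area A_cap = π/4 × (100 mm)² = 7854 mm^2
Rod-side annular area A_ann = π/4 × (100² − 69.0²) = 4115 mm^2
Net thrust = P_cap·A_cap − P_rod·A_ann = 1.704e5 N − 4526 N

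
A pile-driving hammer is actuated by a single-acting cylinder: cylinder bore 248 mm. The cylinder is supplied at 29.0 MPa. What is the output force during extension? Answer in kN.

Cap-side area A_cap = π/4 × (248 mm)² = 48310 mm^2
F = P × A_cap = 29.0 MPa × A_cap

F ≈ 1400 kN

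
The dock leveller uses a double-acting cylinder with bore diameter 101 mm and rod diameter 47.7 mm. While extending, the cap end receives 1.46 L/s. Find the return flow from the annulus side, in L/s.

Cap-side area A_cap = π/4 × (101 mm)² = 8012 mm^2
Rod-side annular area A_ann = π/4 × (101² − 47.7²) = 6225 mm^2
Piston speed v = Q_in/A_cap; rod-end outflow Q_out = v × A_ann = Q_in × A_ann/A_cap.

Q_out ≈ 1.13 L/s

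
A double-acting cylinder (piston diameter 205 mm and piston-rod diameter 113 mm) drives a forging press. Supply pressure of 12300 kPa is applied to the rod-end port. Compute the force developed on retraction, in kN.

Rod-side annular area A_ann = π/4 × (205² − 113²) = 22980 mm^2
On retraction the pressure acts on the annular area (bore minus rod).
F = P × A_ann

F ≈ 283 kN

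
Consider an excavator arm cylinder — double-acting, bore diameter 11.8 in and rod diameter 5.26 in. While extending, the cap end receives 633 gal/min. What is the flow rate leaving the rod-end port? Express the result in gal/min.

Q_out ≈ 507 gal/min

Cap-side area A_cap = π/4 × (11.8 in)² = 109.4 in^2
Rod-side annular area A_ann = π/4 × (11.8² − 5.26²) = 87.63 in^2
Piston speed v = Q_in/A_cap; rod-end outflow Q_out = v × A_ann = Q_in × A_ann/A_cap.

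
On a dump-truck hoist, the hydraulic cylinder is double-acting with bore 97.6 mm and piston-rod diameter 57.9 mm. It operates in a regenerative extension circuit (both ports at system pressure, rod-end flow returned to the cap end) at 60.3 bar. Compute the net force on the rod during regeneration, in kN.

F ≈ 15.9 kN

With equal pressure on both faces, forces on the annular region cancel; the net push is pressure × rod cross-section.
Rod cross-section A_rod = π/4 × (57.9 mm)² = 2633 mm^2
F = P × A_rod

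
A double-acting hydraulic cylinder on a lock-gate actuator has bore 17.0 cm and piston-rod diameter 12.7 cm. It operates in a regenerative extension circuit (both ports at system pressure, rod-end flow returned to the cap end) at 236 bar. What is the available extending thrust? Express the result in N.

With equal pressure on both faces, forces on the annular region cancel; the net push is pressure × rod cross-section.
Rod cross-section A_rod = π/4 × (12.7 cm)² = 126.7 cm^2
F = P × A_rod

F ≈ 2.99e5 N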